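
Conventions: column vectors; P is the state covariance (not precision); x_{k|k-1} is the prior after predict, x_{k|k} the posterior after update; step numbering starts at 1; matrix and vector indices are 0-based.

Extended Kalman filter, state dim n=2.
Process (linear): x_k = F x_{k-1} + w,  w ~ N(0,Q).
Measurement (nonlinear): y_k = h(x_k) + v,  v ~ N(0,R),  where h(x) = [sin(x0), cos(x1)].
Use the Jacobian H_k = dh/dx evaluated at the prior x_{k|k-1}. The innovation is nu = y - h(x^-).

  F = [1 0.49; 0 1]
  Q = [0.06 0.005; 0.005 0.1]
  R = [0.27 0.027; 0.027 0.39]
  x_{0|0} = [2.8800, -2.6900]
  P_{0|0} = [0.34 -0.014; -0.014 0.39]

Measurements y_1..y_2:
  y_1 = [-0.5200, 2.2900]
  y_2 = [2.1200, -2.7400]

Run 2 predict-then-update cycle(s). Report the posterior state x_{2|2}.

step 1: x^-=[1.5619, -2.6900]  P^-=[0.4799 0.1821; 0.1821 0.4900]  H_jac=[0.0089 0.0000; 0.0000 0.4364]  S=[0.2700 0.0277; 0.0277 0.4833]  K=[-0.0011 0.1645; -0.0396 0.4447]  nu=[-1.5200, 3.1898]  x^+=[2.0882, -1.2113]  P^+=[0.4669 0.1469; 0.1469 0.3950]
step 2: x^-=[1.4947, -1.2113]  P^-=[0.7657 0.3455; 0.3455 0.4950]  H_jac=[0.0761 0.0000; 0.0000 0.9361]  S=[0.2744 0.0516; 0.0516 0.8237]  K=[0.1401 0.3838; -0.0101 0.5631]  nu=[1.1229, -3.0918]  x^+=[0.4652, -2.9637]  P^+=[0.6334 0.1640; 0.1640 0.2343]

x_post = [0.4652, -2.9637]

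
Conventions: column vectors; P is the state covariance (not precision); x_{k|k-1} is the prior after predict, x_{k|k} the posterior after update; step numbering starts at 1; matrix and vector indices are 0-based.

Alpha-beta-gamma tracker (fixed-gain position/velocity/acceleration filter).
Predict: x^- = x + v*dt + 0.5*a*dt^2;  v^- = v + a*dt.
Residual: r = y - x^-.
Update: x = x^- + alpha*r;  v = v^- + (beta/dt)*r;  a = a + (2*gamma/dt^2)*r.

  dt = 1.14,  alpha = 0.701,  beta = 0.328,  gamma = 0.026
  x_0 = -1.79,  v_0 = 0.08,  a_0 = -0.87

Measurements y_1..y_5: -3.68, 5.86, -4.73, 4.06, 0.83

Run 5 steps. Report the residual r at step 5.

step 1: x_pred=-2.2641  r=-1.4159  x^+=-3.2567  v^+=-1.3192  a^+=-0.9267
step 2: x_pred=-5.3627  r=11.2227  x^+=2.5044  v^+=0.8534  a^+=-0.4776
step 3: x_pred=3.1670  r=-7.8970  x^+=-2.3688  v^+=-1.9632  a^+=-0.7936
step 4: x_pred=-5.1225  r=9.1825  x^+=1.3144  v^+=-0.2259  a^+=-0.4262
step 5: x_pred=0.7800  r=0.0500  x^+=0.8151  v^+=-0.6973  a^+=-0.4242

resid = 0.0500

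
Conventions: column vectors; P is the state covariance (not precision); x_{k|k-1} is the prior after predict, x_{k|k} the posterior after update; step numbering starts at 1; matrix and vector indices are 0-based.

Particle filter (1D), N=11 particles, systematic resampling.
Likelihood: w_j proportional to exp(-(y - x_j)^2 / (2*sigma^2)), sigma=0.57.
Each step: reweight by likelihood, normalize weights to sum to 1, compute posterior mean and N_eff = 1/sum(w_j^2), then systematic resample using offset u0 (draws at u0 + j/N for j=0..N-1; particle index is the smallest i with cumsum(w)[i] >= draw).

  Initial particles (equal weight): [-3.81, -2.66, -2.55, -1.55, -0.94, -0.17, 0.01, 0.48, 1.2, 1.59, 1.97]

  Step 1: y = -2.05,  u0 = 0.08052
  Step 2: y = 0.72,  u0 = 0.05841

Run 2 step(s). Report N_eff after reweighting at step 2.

N_eff = 1.2069

step 1: w=[0.0041, 0.2699, 0.3257, 0.3257, 0.0718, 0.0021, 0.0007, 0.0000, 0.0000, 0.0000, 0.0000]  mean=-2.1366  Neff=3.4462  idx=[1, 1, 1, 2, 2, 2, 3, 3, 3, 3, 4]
step 2: w=[0.0000, 0.0000, 0.0000, 0.0000, 0.0000, 0.0000, 0.0227, 0.0227, 0.0227, 0.0227, 0.9091]  mean=-0.9955  Neff=1.2069  idx=[8, 10, 10, 10, 10, 10, 10, 10, 10, 10, 10]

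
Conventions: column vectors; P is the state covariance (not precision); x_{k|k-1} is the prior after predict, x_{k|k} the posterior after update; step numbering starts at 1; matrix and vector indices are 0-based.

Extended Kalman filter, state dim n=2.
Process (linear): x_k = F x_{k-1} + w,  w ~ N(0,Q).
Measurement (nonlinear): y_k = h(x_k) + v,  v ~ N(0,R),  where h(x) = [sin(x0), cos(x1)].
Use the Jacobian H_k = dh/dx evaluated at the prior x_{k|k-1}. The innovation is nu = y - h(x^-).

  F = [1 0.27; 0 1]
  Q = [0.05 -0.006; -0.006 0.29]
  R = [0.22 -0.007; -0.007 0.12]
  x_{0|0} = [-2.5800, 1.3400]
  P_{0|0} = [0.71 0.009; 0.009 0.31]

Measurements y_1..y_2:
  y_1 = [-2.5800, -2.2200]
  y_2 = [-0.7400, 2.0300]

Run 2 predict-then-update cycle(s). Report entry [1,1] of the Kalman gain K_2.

step 1: x^-=[-2.2182, 1.3400]  P^-=[0.7875 0.0867; 0.0867 0.6000]  H_jac=[-0.6031 0.0000; 0.0000 -0.9735]  S=[0.5064 0.0439; 0.0439 0.6886]  K=[-0.9323 -0.0631; -0.0299 -0.8463]  nu=[-1.7823, -2.4488]  x^+=[-0.4019, 3.4657]  P^+=[0.3393 0.0011; 0.0011 0.1041]
step 2: x^-=[0.5338, 3.4657]  P^-=[0.3975 0.0232; 0.0232 0.3941]  H_jac=[0.8609 0.0000; 0.0000 0.3185]  S=[0.5146 -0.0006; -0.0006 0.1600]  K=[0.6651 0.0488; 0.0398 0.7847]  nu=[-1.2488, 2.9779]  x^+=[-0.1513, 5.7529]  P^+=[0.1696 0.0038; 0.0038 0.2948]

K[1,1] = 0.7847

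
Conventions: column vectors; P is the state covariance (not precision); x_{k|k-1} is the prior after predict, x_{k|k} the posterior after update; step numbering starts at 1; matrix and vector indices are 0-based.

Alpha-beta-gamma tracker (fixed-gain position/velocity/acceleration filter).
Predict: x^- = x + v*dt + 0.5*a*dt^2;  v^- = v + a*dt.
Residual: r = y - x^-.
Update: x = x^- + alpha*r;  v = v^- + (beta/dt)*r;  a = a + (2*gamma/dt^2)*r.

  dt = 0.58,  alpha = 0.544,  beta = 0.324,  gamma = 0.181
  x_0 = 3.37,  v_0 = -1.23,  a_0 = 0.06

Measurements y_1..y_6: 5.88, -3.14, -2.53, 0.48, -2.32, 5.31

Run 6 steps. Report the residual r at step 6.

resid = 10.4607

step 1: x_pred=2.6667  r=3.2133  x^+=4.4147  v^+=0.5998  a^+=3.5178
step 2: x_pred=5.3543  r=-8.4943  x^+=0.7334  v^+=-2.1049  a^+=-5.6229
step 3: x_pred=-1.4332  r=-1.0968  x^+=-2.0299  v^+=-5.9789  a^+=-6.8031
step 4: x_pred=-6.6419  r=7.1219  x^+=-2.7676  v^+=-5.9463  a^+=0.8608
step 5: x_pred=-6.0717  r=3.7517  x^+=-4.0308  v^+=-3.3513  a^+=4.8979
step 6: x_pred=-5.1507  r=10.4607  x^+=0.5399  v^+=5.3331  a^+=16.1546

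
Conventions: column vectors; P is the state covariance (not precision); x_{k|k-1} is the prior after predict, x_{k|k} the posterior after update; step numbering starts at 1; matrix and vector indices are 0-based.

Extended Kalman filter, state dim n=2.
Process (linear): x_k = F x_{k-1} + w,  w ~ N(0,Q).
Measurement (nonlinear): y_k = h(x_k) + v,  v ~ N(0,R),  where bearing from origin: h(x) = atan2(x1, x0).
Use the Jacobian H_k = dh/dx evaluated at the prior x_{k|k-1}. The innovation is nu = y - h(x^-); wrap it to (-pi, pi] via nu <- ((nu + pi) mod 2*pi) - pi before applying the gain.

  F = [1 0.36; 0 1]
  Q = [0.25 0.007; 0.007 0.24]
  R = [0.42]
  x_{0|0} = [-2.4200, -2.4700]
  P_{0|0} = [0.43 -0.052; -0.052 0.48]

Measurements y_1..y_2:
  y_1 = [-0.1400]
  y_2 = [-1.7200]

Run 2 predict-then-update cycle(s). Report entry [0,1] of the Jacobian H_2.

H_jac[0,1] = -0.1560

step 1: x^-=[-3.3092, -2.4700]  P^-=[0.7048 0.1278; 0.1278 0.7200]  H_jac=[0.1449 -0.1941]  S=[0.4547]  K=[0.1700; -0.2666]  nu=[2.3604]  x^+=[-2.9080, -3.0992]  P^+=[0.6916 0.1484; 0.1484 0.6877]
step 2: x^-=[-4.0237, -3.0992]  P^-=[1.1376 0.4030; 0.4030 0.9277]  H_jac=[0.1201 -0.1560]  S=[0.4439]  K=[0.1663; -0.2169]  nu=[0.7653]  x^+=[-3.8965, -3.2652]  P^+=[1.1253 0.4190; 0.4190 0.9068]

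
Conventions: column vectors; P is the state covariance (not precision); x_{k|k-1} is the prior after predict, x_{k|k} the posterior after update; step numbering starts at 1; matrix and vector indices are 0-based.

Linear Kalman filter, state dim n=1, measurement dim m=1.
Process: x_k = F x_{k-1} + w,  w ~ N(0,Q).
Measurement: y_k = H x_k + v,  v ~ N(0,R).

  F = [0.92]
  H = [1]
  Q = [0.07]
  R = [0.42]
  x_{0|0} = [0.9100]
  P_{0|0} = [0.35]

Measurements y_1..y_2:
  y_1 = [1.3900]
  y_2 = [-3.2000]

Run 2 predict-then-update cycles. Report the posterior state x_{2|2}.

x_post = [-0.5047]

step 1: x^-=[0.8372]  P^-=[0.3662]  S=[0.7862]  K=[0.4658]  nu=[0.5528]  x^+=[1.0947]  P^+=[0.1956]
step 2: x^-=[1.0071]  P^-=[0.2356]  S=[0.6556]  K=[0.3594]  nu=[-4.2071]  x^+=[-0.5047]  P^+=[0.1509]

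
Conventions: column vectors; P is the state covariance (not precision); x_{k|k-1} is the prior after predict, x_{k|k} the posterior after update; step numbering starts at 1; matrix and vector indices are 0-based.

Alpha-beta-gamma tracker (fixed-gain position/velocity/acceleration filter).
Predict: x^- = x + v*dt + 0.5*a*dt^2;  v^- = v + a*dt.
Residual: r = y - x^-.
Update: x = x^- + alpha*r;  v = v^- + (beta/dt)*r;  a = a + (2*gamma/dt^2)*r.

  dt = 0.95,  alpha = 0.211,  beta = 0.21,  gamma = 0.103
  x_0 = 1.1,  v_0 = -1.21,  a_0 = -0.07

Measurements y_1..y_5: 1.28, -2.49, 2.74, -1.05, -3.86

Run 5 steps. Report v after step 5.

v_post = 0.6407

step 1: x_pred=-0.0811  r=1.3611  x^+=0.2061  v^+=-0.9756  a^+=0.2407
step 2: x_pred=-0.6121  r=-1.8779  x^+=-1.0084  v^+=-1.1621  a^+=-0.1880
step 3: x_pred=-2.1972  r=4.9372  x^+=-1.1554  v^+=-0.2493  a^+=0.9390
step 4: x_pred=-0.9685  r=-0.0815  x^+=-0.9857  v^+=0.6247  a^+=0.9204
step 5: x_pred=0.0231  r=-3.8831  x^+=-0.7962  v^+=0.6407  a^+=0.0340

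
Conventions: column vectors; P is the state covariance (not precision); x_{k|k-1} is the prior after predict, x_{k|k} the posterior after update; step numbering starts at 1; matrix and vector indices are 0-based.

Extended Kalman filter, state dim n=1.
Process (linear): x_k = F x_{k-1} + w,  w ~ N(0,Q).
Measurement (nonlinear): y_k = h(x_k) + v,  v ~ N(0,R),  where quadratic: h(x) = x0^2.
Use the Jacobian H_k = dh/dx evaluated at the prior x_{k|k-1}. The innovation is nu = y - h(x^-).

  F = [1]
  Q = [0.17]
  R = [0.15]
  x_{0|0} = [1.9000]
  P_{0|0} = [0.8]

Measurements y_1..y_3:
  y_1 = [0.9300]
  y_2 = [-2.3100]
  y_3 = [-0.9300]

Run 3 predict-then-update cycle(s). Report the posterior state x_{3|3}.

x_post = [0.1896]

step 1: x^-=[1.9000]  P^-=[0.9700]  H_jac=[3.8000]  S=[14.1568]  K=[0.2604]  nu=[-2.6800]  x^+=[1.2022]  P^+=[0.0103]
step 2: x^-=[1.2022]  P^-=[0.1803]  H_jac=[2.4044]  S=[1.1922]  K=[0.3636]  nu=[-3.7553]  x^+=[-0.1631]  P^+=[0.0227]
step 3: x^-=[-0.1631]  P^-=[0.1927]  H_jac=[-0.3262]  S=[0.1705]  K=[-0.3687]  nu=[-0.9566]  x^+=[0.1896]  P^+=[0.1695]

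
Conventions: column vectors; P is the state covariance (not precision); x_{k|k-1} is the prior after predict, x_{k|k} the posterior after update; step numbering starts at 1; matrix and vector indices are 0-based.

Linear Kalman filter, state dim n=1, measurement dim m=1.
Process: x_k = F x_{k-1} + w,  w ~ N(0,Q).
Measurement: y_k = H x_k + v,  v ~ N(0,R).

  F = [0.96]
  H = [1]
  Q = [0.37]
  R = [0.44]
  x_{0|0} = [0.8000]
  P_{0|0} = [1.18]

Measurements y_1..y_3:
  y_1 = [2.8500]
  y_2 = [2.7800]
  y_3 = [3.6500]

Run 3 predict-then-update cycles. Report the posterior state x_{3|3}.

step 1: x^-=[0.7680]  P^-=[1.4575]  S=[1.8975]  K=[0.7681]  nu=[2.0820]  x^+=[2.3672]  P^+=[0.3380]
step 2: x^-=[2.2725]  P^-=[0.6815]  S=[1.1215]  K=[0.6077]  nu=[0.5075]  x^+=[2.5809]  P^+=[0.2674]
step 3: x^-=[2.4777]  P^-=[0.6164]  S=[1.0564]  K=[0.5835]  nu=[1.1723]  x^+=[3.1617]  P^+=[0.2567]

x_post = [3.1617]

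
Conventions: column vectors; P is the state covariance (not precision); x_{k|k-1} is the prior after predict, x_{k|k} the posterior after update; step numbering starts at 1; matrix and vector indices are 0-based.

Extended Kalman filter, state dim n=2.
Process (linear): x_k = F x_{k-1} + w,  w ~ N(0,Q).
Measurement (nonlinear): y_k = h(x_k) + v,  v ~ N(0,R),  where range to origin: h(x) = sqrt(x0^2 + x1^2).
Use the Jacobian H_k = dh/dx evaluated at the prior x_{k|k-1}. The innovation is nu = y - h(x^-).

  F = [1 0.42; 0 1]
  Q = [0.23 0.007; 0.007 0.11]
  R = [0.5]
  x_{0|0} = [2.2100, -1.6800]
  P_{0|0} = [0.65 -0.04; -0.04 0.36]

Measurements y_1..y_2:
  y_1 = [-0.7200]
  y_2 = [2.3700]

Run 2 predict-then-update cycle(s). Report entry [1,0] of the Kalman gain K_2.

K[1,0] = -0.4556

step 1: x^-=[1.5044, -1.6800]  P^-=[0.9099 0.1182; 0.1182 0.4700]  H_jac=[0.6671 -0.7450]  S=[1.0483]  K=[0.4950; -0.2588]  nu=[-2.9751]  x^+=[0.0316, -0.9101]  P^+=[0.6530 0.2525; 0.2525 0.3998]
step 2: x^-=[-0.3506, -0.9101]  P^-=[1.1656 0.4274; 0.4274 0.5098]  H_jac=[-0.3595 -0.9331]  S=[1.3813]  K=[-0.5921; -0.4556]  nu=[1.3947]  x^+=[-1.1765, -1.5455]  P^+=[0.6813 0.0548; 0.0548 0.2230]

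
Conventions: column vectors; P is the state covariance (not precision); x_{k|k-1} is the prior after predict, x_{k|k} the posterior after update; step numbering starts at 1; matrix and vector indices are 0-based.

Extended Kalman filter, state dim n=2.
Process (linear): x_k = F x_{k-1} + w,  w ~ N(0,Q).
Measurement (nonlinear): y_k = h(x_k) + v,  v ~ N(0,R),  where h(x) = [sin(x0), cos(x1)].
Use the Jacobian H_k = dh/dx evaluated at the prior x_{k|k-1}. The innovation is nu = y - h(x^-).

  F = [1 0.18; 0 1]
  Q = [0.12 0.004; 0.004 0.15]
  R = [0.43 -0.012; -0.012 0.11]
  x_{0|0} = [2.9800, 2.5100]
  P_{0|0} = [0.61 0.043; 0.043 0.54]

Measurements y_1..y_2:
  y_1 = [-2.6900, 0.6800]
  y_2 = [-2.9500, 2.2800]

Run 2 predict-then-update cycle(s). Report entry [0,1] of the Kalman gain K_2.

K[0,1] = -0.1051

step 1: x^-=[3.4318, 2.5100]  P^-=[0.7630 0.1442; 0.1442 0.6900]  H_jac=[-0.9582 0.0000; 0.0000 -0.5904]  S=[1.1305 0.0696; 0.0696 0.3505]  K=[-0.6395 -0.1159; -0.0513 -1.1520]  nu=[-2.4038, 1.4871]  x^+=[4.7968, 0.9202]  P^+=[0.2856 0.0086; 0.0086 0.2136]
step 2: x^-=[4.9624, 0.9202]  P^-=[0.4156 0.0510; 0.0510 0.3636]  H_jac=[0.2474 0.0000; 0.0000 -0.7957]  S=[0.4554 -0.0220; -0.0220 0.3402]  K=[0.2207 -0.1051; -0.0135 -0.8513]  nu=[-1.9811, 1.6743]  x^+=[4.3493, -0.4784]  P^+=[0.3886 0.0179; 0.0179 0.1175]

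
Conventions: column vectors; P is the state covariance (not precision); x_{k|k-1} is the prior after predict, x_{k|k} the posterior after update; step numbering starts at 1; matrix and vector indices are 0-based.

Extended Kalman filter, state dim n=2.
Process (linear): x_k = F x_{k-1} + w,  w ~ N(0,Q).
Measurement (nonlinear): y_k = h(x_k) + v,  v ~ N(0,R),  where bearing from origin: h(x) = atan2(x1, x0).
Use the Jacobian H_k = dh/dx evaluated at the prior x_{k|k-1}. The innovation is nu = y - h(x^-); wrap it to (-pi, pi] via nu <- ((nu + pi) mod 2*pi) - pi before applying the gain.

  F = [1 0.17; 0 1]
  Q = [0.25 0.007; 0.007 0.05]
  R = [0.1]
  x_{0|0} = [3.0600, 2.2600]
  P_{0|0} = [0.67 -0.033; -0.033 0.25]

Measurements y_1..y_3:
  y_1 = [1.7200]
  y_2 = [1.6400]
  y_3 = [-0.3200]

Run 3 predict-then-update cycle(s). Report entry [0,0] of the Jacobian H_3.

step 1: x^-=[3.4442, 2.2600]  P^-=[0.9160 0.0165; 0.0165 0.3000]  H_jac=[-0.1332 0.2030]  S=[0.1277]  K=[-0.9290; 0.4595]  nu=[1.1393]  x^+=[2.3858, 2.7836]  P^+=[0.8058 0.0710; 0.0710 0.2730]
step 2: x^-=[2.8590, 2.7836]  P^-=[1.0878 0.1244; 0.1244 0.3230]  H_jac=[-0.1748 0.1796]  S=[0.1358]  K=[-1.2354; 0.2668]  nu=[0.8680]  x^+=[1.7867, 3.0152]  P^+=[0.8805 0.1692; 0.1692 0.3134]
step 3: x^-=[2.2993, 3.0152]  P^-=[1.1971 0.2295; 0.2295 0.3634]  H_jac=[-0.2097 0.1599]  S=[0.1465]  K=[-1.4626; 0.0681]  nu=[-1.2393]  x^+=[4.1119, 2.9308]  P^+=[0.8836 0.2441; 0.2441 0.3627]

H_jac[0,0] = -0.2097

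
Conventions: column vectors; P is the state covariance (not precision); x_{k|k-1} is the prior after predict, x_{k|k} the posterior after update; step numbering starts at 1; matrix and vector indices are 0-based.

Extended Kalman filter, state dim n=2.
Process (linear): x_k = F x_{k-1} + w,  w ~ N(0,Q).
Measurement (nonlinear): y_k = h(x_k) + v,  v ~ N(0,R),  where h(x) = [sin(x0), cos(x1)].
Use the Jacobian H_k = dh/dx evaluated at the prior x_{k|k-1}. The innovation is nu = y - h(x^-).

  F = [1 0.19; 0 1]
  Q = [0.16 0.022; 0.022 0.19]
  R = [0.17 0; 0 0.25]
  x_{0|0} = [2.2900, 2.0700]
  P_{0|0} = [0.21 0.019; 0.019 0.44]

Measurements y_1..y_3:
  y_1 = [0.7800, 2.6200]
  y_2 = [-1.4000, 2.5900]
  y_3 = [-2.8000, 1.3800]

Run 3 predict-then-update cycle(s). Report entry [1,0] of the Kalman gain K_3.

K[1,0] = -0.1462

step 1: x^-=[2.6833, 2.0700]  P^-=[0.3931 0.1246; 0.1246 0.6300]  H_jac=[-0.8968 0.0000; 0.0000 -0.8780]  S=[0.4862 0.0981; 0.0981 0.7356]  K=[-0.7144 -0.0534; -0.0803 -0.7412]  nu=[0.3376, 3.0987]  x^+=[2.2765, -0.2539]  P^+=[0.1354 0.0152; 0.0152 0.2111]
step 2: x^-=[2.2283, -0.2539]  P^-=[0.3088 0.0773; 0.0773 0.4011]  H_jac=[-0.6112 0.0000; 0.0000 0.2512]  S=[0.2853 -0.0119; -0.0119 0.2753]  K=[-0.6597 0.0421; -0.1507 0.3594]  nu=[-2.1915, 1.6221]  x^+=[3.7423, 0.6592]  P^+=[0.1835 0.0419; 0.0419 0.3577]
step 3: x^-=[3.8675, 0.6592]  P^-=[0.3723 0.1319; 0.1319 0.5477]  H_jac=[-0.7479 0.0000; 0.0000 -0.6125]  S=[0.3783 0.0604; 0.0604 0.4555]  K=[-0.7232 -0.0814; -0.1462 -0.7172]  nu=[-2.1362, 0.5895]  x^+=[5.3643, 0.5488]  P^+=[0.1644 0.0332; 0.0332 0.2927]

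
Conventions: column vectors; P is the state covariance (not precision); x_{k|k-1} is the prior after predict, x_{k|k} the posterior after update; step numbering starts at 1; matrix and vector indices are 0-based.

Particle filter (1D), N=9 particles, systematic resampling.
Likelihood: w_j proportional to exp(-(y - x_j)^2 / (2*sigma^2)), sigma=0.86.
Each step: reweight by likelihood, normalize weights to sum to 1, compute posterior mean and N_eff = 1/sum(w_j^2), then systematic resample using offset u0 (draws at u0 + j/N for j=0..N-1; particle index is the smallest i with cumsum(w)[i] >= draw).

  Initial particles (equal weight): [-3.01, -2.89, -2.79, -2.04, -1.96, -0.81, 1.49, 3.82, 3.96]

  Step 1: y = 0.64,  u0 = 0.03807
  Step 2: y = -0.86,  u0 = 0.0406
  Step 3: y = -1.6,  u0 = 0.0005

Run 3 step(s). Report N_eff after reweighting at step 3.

step 1: w=[0.0001, 0.0003, 0.0004, 0.0089, 0.0118, 0.2757, 0.7009, 0.0012, 0.0007]  mean=0.7847  Neff=1.7622  idx=[5, 5, 5, 6, 6, 6, 6, 6, 6]
step 2: w=[0.3181, 0.3181, 0.3181, 0.0076, 0.0076, 0.0076, 0.0076, 0.0076, 0.0076]  mean=-0.7049  Neff=3.2905  idx=[0, 0, 0, 1, 1, 1, 2, 2, 2]
step 3: w=[0.1111, 0.1111, 0.1111, 0.1111, 0.1111, 0.1111, 0.1111, 0.1111, 0.1111]  mean=-0.8100  Neff=9.0000  idx=[0, 1, 2, 3, 4, 5, 6, 7, 8]

N_eff = 9.0000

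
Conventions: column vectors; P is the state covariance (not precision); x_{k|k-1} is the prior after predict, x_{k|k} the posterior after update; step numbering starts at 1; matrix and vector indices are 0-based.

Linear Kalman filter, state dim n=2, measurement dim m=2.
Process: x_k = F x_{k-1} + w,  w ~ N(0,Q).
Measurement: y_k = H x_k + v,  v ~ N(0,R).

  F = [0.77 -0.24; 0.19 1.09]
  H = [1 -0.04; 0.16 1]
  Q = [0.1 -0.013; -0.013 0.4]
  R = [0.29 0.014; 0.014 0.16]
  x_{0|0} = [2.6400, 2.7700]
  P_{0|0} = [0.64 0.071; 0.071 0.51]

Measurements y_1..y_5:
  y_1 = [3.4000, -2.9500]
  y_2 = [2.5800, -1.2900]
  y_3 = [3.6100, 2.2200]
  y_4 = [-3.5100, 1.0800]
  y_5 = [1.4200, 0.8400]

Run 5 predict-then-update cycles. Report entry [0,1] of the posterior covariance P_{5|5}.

step 1: x^-=[1.3680, 3.5209]  P^-=[0.4826 0.0036; 0.0036 1.0584]  S=[0.7740 0.0524; 0.0524 1.2319]  K=[0.6207 0.0392; -0.1086 0.8643]  nu=[2.1728, -6.6898]  x^+=[2.4546, -2.4968]  P^+=[0.1800 -0.0138; -0.0138 0.1390]
step 2: x^-=[2.4893, -2.2551]  P^-=[0.2198 -0.0340; -0.0340 0.5659]  S=[0.5135 -0.0073; -0.0073 0.7206]  K=[0.4309 0.0060; -0.0993 0.7767]  nu=[0.0005, 0.5668]  x^+=[2.4929, -1.8149]  P^+=[0.1245 -0.0129; -0.0129 0.1250]
step 3: x^-=[2.3551, -1.5046]  P^-=[0.1858 -0.0377; -0.0377 0.5476]  S=[0.4797 -0.0157; -0.0157 0.7003]  K=[0.3904 -0.0027; -0.0991 0.7711]  nu=[1.1947, 3.3478]  x^+=[2.8125, 0.9585]  P^+=[0.1127 -0.0130; -0.0130 0.1241]
step 4: x^-=[1.9356, 1.5792]  P^-=[0.1787 -0.0393; -0.0393 0.5461]  S=[0.4728 -0.0183; -0.0183 0.6981]  K=[0.3812 -0.0053; -0.0995 0.7707]  nu=[-5.3824, -0.8089]  x^+=[-0.1119, 1.4914]  P^+=[0.1099 -0.0131; -0.0131 0.1240]
step 5: x^-=[-0.4441, 1.6044]  P^-=[0.1772 -0.0398; -0.0398 0.5459]  S=[0.4712 -0.0190; -0.0190 0.6977]  K=[0.3791 -0.0060; -0.0997 0.7706]  nu=[1.9283, -0.6933]  x^+=[0.2911, 0.8780]  P^+=[0.1093 -0.0132; -0.0132 0.1240]

P_post[0,1] = -0.0132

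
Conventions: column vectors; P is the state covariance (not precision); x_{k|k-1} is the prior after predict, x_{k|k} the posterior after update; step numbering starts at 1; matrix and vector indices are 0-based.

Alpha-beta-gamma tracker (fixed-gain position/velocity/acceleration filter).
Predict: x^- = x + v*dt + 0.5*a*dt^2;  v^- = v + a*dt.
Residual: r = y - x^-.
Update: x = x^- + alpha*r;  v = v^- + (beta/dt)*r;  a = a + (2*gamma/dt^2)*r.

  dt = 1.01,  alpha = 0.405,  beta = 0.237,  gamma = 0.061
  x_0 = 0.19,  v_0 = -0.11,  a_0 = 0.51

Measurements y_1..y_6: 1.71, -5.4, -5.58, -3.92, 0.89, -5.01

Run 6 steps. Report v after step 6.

v_post = -0.5495

step 1: x_pred=0.3390  r=1.3710  x^+=0.8943  v^+=0.7268  a^+=0.6740
step 2: x_pred=1.9721  r=-7.3721  x^+=-1.0136  v^+=-0.3224  a^+=-0.2077
step 3: x_pred=-1.4452  r=-4.1348  x^+=-3.1198  v^+=-1.5024  a^+=-0.7022
step 4: x_pred=-4.9954  r=1.0754  x^+=-4.5599  v^+=-1.9593  a^+=-0.5736
step 5: x_pred=-6.8313  r=7.7213  x^+=-3.7042  v^+=-0.7268  a^+=0.3498
step 6: x_pred=-4.2599  r=-0.7501  x^+=-4.5637  v^+=-0.5495  a^+=0.2601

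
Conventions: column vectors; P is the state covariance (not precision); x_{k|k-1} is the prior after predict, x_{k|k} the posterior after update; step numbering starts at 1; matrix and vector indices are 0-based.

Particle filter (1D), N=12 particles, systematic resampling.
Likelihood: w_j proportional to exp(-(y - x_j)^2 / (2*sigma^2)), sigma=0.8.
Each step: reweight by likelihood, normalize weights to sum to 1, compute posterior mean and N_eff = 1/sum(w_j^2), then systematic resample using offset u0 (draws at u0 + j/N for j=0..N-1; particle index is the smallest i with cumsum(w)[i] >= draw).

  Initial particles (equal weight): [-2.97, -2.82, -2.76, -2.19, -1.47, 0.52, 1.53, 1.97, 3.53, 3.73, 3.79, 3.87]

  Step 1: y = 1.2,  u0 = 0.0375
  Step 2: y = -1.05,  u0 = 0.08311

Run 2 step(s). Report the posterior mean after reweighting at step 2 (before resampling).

post_mean = 0.5711

step 1: w=[0.0000, 0.0000, 0.0000, 0.0001, 0.0017, 0.3058, 0.4031, 0.2762, 0.0063, 0.0030, 0.0023, 0.0017]  mean=1.3657  Neff=3.0095  idx=[5, 5, 5, 5, 6, 6, 6, 6, 6, 7, 7, 7]
step 2: w=[0.2378, 0.2378, 0.2378, 0.2378, 0.0090, 0.0090, 0.0090, 0.0090, 0.0090, 0.0013, 0.0013, 0.0013]  mean=0.5711  Neff=4.4140  idx=[0, 0, 1, 1, 1, 2, 2, 2, 3, 3, 3, 11]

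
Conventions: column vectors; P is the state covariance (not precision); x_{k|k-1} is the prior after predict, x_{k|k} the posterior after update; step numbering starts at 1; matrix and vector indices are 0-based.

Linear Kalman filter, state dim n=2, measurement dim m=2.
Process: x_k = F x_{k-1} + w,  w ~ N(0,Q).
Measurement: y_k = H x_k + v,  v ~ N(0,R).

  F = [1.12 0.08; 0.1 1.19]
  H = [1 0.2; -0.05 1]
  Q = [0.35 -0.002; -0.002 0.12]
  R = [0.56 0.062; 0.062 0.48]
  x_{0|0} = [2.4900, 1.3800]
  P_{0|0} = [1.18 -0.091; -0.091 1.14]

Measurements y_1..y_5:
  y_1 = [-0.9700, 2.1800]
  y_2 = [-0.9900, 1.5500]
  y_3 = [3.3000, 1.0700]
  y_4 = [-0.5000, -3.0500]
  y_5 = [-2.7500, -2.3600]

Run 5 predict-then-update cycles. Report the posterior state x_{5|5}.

x_post = [-1.1171, -1.5391]

step 1: x^-=[2.8992, 1.8912]  P^-=[1.8212 0.1167; 0.1167 1.7245]  S=[2.4968 0.4313; 0.4313 2.1974]  K=[0.7626 -0.1380; 0.0515 0.7720]  nu=[-4.2474, 0.4338]  x^+=[-0.3997, 2.0074]  P^+=[0.4181 0.0019; 0.0019 0.3739]
step 2: x^-=[-0.2871, 2.3488]  P^-=[0.8772 0.0830; 0.0830 0.6541]  S=[1.4966 0.2311; 0.2311 1.1280]  K=[0.6112 -0.0905; 0.0556 0.5648]  nu=[-1.1727, -0.8132]  x^+=[-0.9302, 1.8243]  P^+=[0.3344 0.0112; 0.0112 0.2751]
step 3: x^-=[-0.8959, 2.0779]  P^-=[0.7733 0.0766; 0.0766 0.5156]  S=[1.3845 0.2023; 0.2023 0.9898]  K=[0.5813 -0.0805; 0.0559 0.5056]  nu=[3.7803, -1.0527]  x^+=[1.3864, 1.7572]  P^+=[0.3179 0.0133; 0.0133 0.2468]
step 4: x^-=[1.6934, 2.2297]  P^-=[0.7527 0.0749; 0.0749 0.4758]  S=[1.3617 0.1937; 0.1937 0.9502]  K=[0.5749 -0.0779; 0.0559 0.4854]  nu=[-2.6393, -5.1950]  x^+=[0.5810, -0.4396]  P^+=[0.3143 0.0139; 0.0139 0.2372]
step 5: x^-=[0.6156, -0.4650]  P^-=[0.7483 0.0745; 0.0745 0.4623]  S=[1.3566 0.1908; 0.1908 0.9367]  K=[0.5734 -0.0772; 0.0558 0.4782]  nu=[-3.2726, -1.8642]  x^+=[-1.1171, -1.5391]  P^+=[0.3135 0.0142; 0.0142 0.2337]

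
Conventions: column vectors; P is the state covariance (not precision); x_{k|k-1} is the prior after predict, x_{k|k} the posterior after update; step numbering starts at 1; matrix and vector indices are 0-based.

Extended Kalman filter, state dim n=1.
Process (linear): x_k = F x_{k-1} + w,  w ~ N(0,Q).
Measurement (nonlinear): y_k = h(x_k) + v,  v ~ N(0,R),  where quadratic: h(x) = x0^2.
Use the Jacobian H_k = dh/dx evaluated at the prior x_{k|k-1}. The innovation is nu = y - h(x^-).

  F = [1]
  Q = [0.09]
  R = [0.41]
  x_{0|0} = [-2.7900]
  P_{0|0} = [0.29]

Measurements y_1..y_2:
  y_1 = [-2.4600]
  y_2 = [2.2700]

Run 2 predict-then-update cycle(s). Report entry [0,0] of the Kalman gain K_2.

K[0,0] = -0.2502

step 1: x^-=[-2.7900]  P^-=[0.3800]  H_jac=[-5.5800]  S=[12.2418]  K=[-0.1732]  nu=[-10.2441]  x^+=[-1.0156]  P^+=[0.0127]
step 2: x^-=[-1.0156]  P^-=[0.1027]  H_jac=[-2.0313]  S=[0.8338]  K=[-0.2502]  nu=[1.2385]  x^+=[-1.3256]  P^+=[0.0505]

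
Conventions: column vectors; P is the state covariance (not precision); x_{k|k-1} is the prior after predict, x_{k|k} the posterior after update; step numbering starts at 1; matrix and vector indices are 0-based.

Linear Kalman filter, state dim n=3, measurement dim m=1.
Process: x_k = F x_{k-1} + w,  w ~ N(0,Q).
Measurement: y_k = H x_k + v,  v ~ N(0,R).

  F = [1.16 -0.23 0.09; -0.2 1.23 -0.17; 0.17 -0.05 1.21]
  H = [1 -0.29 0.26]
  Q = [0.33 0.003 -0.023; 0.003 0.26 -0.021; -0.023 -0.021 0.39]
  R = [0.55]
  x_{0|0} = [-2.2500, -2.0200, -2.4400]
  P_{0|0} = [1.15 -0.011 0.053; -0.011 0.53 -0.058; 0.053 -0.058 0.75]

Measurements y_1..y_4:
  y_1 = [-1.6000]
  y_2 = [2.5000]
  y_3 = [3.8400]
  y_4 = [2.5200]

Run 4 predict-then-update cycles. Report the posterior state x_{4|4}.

x_post = [2.5450, -4.6809, -2.4791]

step 1: x^-=[-2.3650, -1.6198, -3.2339]  P^-=[1.9309 -0.4615 0.3842; -0.4615 1.1628 -0.3506; 0.3842 -0.3506 1.5516]  S=[3.2039]  K=[0.6756; -0.2777; 0.2776]  nu=[1.1361]  x^+=[-1.5974, -1.9353, -2.9186]  P^+=[0.4684 0.1397 -0.2166; 0.1397 0.9156 -0.1036; -0.2166 -0.1036 1.3048]
step 2: x^-=[-1.6706, -1.5648, -3.7063]  P^-=[0.9038 -0.1478 -0.0696; -0.1478 1.6616 -0.4273; -0.0696 -0.4273 2.2372]  S=[1.8588]  K=[0.4996; -0.3985; 0.3421]  nu=[4.6804]  x^+=[0.6676, -3.4301, -2.1049]  P^+=[0.4399 0.2223 -0.3874; 0.2223 1.3663 -0.1739; -0.3874 -0.1739 2.0196]
step 3: x^-=[1.3739, -3.9947, -2.2619]  P^-=[0.8183 -0.1319 -0.2226; -0.1319 2.3401 -0.6421; -0.2226 -0.6421 3.2210]  S=[1.8404]  K=[0.4340; -0.5311; 0.4353]  nu=[1.8957]  x^+=[2.1966, -5.0015, -1.4368]  P^+=[0.4717 0.2923 -0.5702; 0.2923 1.8210 -0.2167; -0.5702 -0.2167 2.8723]
step 4: x^-=[3.5691, -6.3469, -1.1150]  P^-=[0.8183 -0.1448 -0.3725; -0.1448 3.0249 -0.8456; -0.3725 -0.8456 4.4002]  S=[1.9379]  K=[0.3939; -0.6408; 0.5247]  nu=[-2.5998]  x^+=[2.5450, -4.6809, -2.4791]  P^+=[0.5175 0.3444 -0.7730; 0.3444 2.2291 -0.1940; -0.7730 -0.1940 3.8667]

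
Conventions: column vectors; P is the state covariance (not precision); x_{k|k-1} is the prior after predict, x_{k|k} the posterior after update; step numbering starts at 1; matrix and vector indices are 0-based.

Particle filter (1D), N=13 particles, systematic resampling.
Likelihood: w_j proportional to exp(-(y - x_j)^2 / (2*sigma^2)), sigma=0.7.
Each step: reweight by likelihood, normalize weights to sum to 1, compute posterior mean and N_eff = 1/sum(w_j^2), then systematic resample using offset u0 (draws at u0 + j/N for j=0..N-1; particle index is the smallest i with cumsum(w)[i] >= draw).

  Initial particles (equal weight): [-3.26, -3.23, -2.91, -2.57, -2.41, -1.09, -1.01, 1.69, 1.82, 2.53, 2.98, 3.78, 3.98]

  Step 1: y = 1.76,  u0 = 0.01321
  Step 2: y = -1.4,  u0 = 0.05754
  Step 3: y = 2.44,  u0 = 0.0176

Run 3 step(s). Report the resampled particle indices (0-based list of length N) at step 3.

step 1: w=[0.0000, 0.0000, 0.0000, 0.0000, 0.0000, 0.0001, 0.0001, 0.3580, 0.3585, 0.1965, 0.0788, 0.0056, 0.0024]  mean=2.0198  Neff=3.3161  idx=[7, 7, 7, 7, 7, 8, 8, 8, 8, 8, 9, 9, 10]
step 2: w=[0.1395, 0.1395, 0.1395, 0.1395, 0.1395, 0.0604, 0.0604, 0.0604, 0.0604, 0.0604, 0.0003, 0.0003, 0.0000]  mean=1.7298  Neff=8.6582  idx=[0, 0, 1, 2, 2, 3, 3, 4, 4, 5, 7, 8, 9]
step 3: w=[0.0725, 0.0725, 0.0725, 0.0725, 0.0725, 0.0725, 0.0725, 0.0725, 0.0725, 0.0869, 0.0869, 0.0869, 0.0869]  mean=1.7352  Neff=12.9031  idx=[0, 1, 2, 3, 4, 5, 6, 7, 8, 9, 10, 11, 12]

resampled_idx = [0, 1, 2, 3, 4, 5, 6, 7, 8, 9, 10, 11, 12]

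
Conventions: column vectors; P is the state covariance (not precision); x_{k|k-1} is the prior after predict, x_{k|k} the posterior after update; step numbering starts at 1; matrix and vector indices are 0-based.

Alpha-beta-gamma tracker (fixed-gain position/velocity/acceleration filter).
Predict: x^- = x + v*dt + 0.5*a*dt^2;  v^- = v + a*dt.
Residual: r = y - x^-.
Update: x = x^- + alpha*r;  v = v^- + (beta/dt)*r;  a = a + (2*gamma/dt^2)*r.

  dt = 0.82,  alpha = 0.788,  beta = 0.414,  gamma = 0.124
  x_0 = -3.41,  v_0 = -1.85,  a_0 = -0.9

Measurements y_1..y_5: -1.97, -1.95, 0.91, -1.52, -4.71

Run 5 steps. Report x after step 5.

step 1: x_pred=-5.2296  r=3.2596  x^+=-2.6610  v^+=-0.9423  a^+=0.3022
step 2: x_pred=-3.3321  r=1.3821  x^+=-2.2430  v^+=0.0033  a^+=0.8120
step 3: x_pred=-1.9673  r=2.8773  x^+=0.3000  v^+=2.1218  a^+=1.8732
step 4: x_pred=2.6697  r=-4.1897  x^+=-0.6318  v^+=1.5426  a^+=0.3279
step 5: x_pred=0.7434  r=-5.4534  x^+=-3.5539  v^+=-0.9418  a^+=-1.6834

x_post = -3.5539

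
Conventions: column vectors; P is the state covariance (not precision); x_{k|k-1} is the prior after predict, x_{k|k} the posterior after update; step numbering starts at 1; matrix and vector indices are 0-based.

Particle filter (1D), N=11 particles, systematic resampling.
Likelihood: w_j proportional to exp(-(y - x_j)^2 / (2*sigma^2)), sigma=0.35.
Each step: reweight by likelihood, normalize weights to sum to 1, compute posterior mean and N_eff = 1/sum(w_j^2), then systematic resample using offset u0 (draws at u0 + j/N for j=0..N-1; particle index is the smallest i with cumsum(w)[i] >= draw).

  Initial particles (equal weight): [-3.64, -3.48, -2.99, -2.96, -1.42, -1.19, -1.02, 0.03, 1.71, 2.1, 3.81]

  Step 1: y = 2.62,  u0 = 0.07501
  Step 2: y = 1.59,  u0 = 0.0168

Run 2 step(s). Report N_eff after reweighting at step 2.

N_eff = 9.2909

step 1: w=[0.0000, 0.0000, 0.0000, 0.0000, 0.0000, 0.0000, 0.0000, 0.0000, 0.0923, 0.8993, 0.0084]  mean=2.0783  Neff=1.2235  idx=[8, 9, 9, 9, 9, 9, 9, 9, 9, 9, 9]
step 2: w=[0.2142, 0.0786, 0.0786, 0.0786, 0.0786, 0.0786, 0.0786, 0.0786, 0.0786, 0.0786, 0.0786]  mean=2.0165  Neff=9.2909  idx=[0, 0, 0, 1, 3, 4, 5, 6, 7, 8, 10]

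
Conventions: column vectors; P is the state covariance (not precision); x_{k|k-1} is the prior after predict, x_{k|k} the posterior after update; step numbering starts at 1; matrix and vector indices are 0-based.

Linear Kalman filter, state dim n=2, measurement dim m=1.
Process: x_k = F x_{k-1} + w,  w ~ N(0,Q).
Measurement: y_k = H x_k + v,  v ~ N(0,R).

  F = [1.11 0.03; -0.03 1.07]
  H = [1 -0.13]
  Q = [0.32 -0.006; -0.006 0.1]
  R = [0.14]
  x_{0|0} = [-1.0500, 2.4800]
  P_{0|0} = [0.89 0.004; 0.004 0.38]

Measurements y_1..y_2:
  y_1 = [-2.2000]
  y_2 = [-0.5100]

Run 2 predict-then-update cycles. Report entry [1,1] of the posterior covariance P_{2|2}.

P_post[1,1] = 0.7035

step 1: x^-=[-1.0911, 2.6851]  P^-=[1.4172 -0.0187; -0.0187 0.5356]  S=[1.5711]  K=[0.9036; -0.0562]  nu=[-0.7598]  x^+=[-1.7777, 2.7278]  P^+=[0.1344 0.0611; 0.0611 0.5306]
step 2: x^-=[-1.8914, 2.9721]  P^-=[0.4902 0.0791; 0.0791 0.7037]  S=[0.6215]  K=[0.7722; -0.0199]  nu=[1.7678]  x^+=[-0.5264, 2.9368]  P^+=[0.1196 0.0887; 0.0887 0.7035]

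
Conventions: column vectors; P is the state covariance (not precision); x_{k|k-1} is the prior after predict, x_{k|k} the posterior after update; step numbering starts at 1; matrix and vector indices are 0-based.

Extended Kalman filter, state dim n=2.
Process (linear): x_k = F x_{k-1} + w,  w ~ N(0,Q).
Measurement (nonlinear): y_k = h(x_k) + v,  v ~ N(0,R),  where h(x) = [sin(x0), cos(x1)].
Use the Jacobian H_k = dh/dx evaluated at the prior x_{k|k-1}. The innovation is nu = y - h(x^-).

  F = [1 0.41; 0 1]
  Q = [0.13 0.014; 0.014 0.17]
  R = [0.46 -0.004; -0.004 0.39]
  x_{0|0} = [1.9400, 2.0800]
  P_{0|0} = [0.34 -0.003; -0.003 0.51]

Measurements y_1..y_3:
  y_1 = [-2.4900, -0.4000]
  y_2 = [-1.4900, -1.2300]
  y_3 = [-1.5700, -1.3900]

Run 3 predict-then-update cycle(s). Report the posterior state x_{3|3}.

step 1: x^-=[2.7928, 2.0800]  P^-=[0.5533 0.2201; 0.2201 0.6800]  H_jac=[-0.9398 0.0000; 0.0000 -0.8731]  S=[0.9486 0.1766; 0.1766 0.9084]  K=[-0.5278 -0.1089; -0.1000 -0.6342]  nu=[-2.8318, 0.0875]  x^+=[4.2779, 2.3077]  P^+=[0.2579 0.0462; 0.0462 0.2828]
step 2: x^-=[5.2241, 2.3077]  P^-=[0.4733 0.1762; 0.1762 0.4528]  H_jac=[0.4897 0.0000; 0.0000 -0.7406]  S=[0.5735 -0.0679; -0.0679 0.6383]  K=[0.3848 -0.1635; 0.0894 -0.5158]  nu=[-0.6181, -0.5580]  x^+=[5.0775, 2.5403]  P^+=[0.3628 0.0882; 0.0882 0.2721]
step 3: x^-=[6.1190, 2.5403]  P^-=[0.6109 0.2137; 0.2137 0.4421]  H_jac=[0.9865 0.0000; 0.0000 -0.5657]  S=[1.0545 -0.1233; -0.1233 0.5315]  K=[0.5601 -0.0976; 0.1490 -0.4360]  nu=[-1.4065, -0.5654]  x^+=[5.3864, 2.5773]  P^+=[0.2615 0.0712; 0.0712 0.3016]

x_post = [5.3864, 2.5773]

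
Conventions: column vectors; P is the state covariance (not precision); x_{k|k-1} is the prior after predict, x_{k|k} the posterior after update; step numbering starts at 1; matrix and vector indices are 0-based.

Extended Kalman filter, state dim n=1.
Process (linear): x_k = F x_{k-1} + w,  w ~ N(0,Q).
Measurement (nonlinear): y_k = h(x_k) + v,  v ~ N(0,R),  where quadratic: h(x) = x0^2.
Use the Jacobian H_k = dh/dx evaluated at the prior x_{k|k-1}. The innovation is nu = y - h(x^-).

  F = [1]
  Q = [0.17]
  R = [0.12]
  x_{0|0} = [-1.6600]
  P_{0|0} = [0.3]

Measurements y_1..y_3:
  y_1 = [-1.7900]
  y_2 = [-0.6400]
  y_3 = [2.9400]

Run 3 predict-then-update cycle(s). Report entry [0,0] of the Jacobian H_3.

step 1: x^-=[-1.6600]  P^-=[0.4700]  H_jac=[-3.3200]  S=[5.3005]  K=[-0.2944]  nu=[-4.5456]  x^+=[-0.3218]  P^+=[0.0106]
step 2: x^-=[-0.3218]  P^-=[0.1806]  H_jac=[-0.6437]  S=[0.1948]  K=[-0.5968]  nu=[-0.7436]  x^+=[0.1219]  P^+=[0.1113]
step 3: x^-=[0.1219]  P^-=[0.2813]  H_jac=[0.2438]  S=[0.1367]  K=[0.5015]  nu=[2.9251]  x^+=[1.5890]  P^+=[0.2469]

H_jac[0,0] = 0.2438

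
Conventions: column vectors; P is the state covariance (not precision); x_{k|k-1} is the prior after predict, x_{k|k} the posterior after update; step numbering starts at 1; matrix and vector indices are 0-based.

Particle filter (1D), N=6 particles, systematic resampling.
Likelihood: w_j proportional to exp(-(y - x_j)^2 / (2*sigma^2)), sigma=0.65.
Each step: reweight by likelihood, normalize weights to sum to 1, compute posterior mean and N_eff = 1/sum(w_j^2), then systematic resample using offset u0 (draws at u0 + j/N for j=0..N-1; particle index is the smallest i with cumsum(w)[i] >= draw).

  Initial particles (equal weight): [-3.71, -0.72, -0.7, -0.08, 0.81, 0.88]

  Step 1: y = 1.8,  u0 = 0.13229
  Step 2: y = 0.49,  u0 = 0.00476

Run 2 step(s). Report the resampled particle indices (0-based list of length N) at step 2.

resampled_idx = [0, 0, 1, 2, 3, 4]

step 1: w=[0.0000, 0.0008, 0.0009, 0.0219, 0.4497, 0.5268]  mean=0.8249  Neff=2.0825  idx=[4, 4, 4, 5, 5, 5]
step 2: w=[0.1716, 0.1716, 0.1716, 0.1618, 0.1618, 0.1618]  mean=0.8440  Neff=5.9948  idx=[0, 0, 1, 2, 3, 4]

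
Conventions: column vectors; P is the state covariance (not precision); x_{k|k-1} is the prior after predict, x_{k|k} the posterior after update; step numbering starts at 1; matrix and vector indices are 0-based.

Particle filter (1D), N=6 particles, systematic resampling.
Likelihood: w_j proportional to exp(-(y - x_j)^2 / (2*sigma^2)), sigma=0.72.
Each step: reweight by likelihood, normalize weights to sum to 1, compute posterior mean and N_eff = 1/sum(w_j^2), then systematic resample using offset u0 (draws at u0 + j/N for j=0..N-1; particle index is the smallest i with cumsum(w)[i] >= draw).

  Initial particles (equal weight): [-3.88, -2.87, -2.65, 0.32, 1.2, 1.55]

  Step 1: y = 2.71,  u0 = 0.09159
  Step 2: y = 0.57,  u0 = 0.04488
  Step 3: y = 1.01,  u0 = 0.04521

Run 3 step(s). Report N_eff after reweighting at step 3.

step 1: w=[0.0000, 0.0000, 0.0000, 0.0104, 0.2858, 0.7038]  mean=1.4371  Neff=1.7328  idx=[4, 4, 5, 5, 5, 5]
step 2: w=[0.2313, 0.2313, 0.1343, 0.1343, 0.1343, 0.1343]  mean=1.3881  Neff=5.5800  idx=[0, 0, 1, 2, 3, 5]
step 3: w=[0.1871, 0.1871, 0.1871, 0.1462, 0.1462, 0.1462]  mean=1.3535  Neff=5.9112  idx=[0, 1, 2, 2, 4, 5]

N_eff = 5.9112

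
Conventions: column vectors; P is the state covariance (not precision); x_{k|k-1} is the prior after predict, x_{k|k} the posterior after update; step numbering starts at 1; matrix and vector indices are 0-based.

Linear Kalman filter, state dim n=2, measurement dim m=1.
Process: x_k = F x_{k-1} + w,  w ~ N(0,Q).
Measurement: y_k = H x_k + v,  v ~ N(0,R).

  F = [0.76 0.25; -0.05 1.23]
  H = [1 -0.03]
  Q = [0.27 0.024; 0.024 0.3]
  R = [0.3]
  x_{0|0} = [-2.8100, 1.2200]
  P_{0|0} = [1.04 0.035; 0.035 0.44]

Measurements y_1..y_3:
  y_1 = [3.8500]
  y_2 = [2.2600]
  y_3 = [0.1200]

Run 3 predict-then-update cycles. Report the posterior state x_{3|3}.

x_post = [0.9946, 1.4167]

step 1: x^-=[-1.8306, 1.6411]  P^-=[0.9115 0.1521; 0.1521 0.9640]  S=[1.2032]  K=[0.7537; 0.1023]  nu=[5.7298]  x^+=[2.4882, 2.2275]  P^+=[0.2279 0.0592; 0.0592 0.9514]
step 2: x^-=[2.4479, 2.6154]  P^-=[0.4836 0.3625; 0.3625 1.7326]  S=[0.7634]  K=[0.6192; 0.4068]  nu=[-0.1095]  x^+=[2.3801, 2.5709]  P^+=[0.1909 0.1702; 0.1702 1.6063]
step 3: x^-=[2.4516, 3.0432]  P^-=[0.5453 0.6677; 0.6677 2.7097]  S=[0.8077]  K=[0.6504; 0.7260]  nu=[-2.2403]  x^+=[0.9946, 1.4167]  P^+=[0.2037 0.2863; 0.2863 2.2840]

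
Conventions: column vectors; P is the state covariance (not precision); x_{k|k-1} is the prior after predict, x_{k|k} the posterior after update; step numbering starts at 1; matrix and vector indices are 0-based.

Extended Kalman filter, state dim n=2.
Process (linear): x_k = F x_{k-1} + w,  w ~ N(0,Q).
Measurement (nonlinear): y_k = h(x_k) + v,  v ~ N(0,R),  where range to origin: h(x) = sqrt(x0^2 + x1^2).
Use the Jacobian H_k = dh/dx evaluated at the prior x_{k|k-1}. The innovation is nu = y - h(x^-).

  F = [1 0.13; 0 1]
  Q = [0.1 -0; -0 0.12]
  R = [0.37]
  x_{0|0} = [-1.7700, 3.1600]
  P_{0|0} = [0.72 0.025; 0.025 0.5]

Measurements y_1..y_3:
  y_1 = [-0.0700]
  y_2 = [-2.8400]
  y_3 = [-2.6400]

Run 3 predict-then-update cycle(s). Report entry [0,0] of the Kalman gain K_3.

step 1: x^-=[-1.3592, 3.1600]  P^-=[0.8349 0.0900; 0.0900 0.6200]  H_jac=[-0.3951 0.9186]  S=[0.9582]  K=[-0.2580; 0.5573]  nu=[-3.5099]  x^+=[-0.4536, 1.2040]  P^+=[0.7712 0.2278; 0.2278 0.3224]
step 2: x^-=[-0.2971, 1.2040]  P^-=[0.9358 0.2697; 0.2697 0.4424]  H_jac=[-0.2395 0.9709]  S=[0.7153]  K=[0.0527; 0.5102]  nu=[-4.0801]  x^+=[-0.5119, -0.8776]  P^+=[0.9338 0.2505; 0.2505 0.2562]
step 3: x^-=[-0.6260, -0.8776]  P^-=[1.1033 0.2838; 0.2838 0.3762]  H_jac=[-0.5807 -0.8141]  S=[1.2597]  K=[-0.6920; -0.3740]  nu=[-3.7180]  x^+=[1.9468, 0.5128]  P^+=[0.5001 -0.0422; -0.0422 0.2001]

K[0,0] = -0.6920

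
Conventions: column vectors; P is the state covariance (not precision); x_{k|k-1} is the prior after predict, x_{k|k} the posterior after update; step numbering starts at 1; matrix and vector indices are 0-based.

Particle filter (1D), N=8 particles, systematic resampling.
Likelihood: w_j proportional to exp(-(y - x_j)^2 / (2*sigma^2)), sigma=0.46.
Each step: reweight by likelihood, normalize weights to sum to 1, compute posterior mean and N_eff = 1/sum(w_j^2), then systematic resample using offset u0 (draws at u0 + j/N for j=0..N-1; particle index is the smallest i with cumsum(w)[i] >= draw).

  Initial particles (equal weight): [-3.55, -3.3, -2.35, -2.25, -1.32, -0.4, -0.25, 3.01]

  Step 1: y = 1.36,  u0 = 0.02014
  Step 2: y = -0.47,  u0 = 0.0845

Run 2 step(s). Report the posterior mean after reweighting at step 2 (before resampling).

step 1: w=[0.0000, 0.0000, 0.0000, 0.0000, 0.0000, 0.1486, 0.4907, 0.3606]  mean=0.9033  Neff=2.5448  idx=[5, 5, 6, 6, 6, 7, 7, 7]
step 2: w=[0.2125, 0.2125, 0.1917, 0.1917, 0.1917, 0.0000, 0.0000, 0.0000]  mean=-0.3137  Neff=4.9871  idx=[0, 0, 1, 2, 2, 3, 4, 4]

post_mean = -0.3137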